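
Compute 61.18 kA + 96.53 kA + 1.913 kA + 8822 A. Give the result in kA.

168.445 kA

In kA:
  61.18 kA → 61.18
  96.53 kA → 96.53
  1.913 kA → 1.913
  8822 A = 8822e-3 kA = 8.822
Sum: 61.18 + 96.53 + 1.913 + 8.822 = 168.445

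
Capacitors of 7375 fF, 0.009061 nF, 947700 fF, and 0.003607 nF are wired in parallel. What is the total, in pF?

967.743 pF

In pF:
  7375 fF = 7375 × 10^-3 pF = 7.375
  0.009061 nF = 0.009061 × 10^3 pF = 9.061
  947700 fF = 947700 × 10^-3 pF = 947.7
  0.003607 nF = 0.003607 × 10^3 pF = 3.607
Sum: 7.375 + 9.061 + 947.7 + 3.607 = 967.743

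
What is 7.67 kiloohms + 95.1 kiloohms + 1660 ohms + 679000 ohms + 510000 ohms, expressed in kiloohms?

1293.43 kiloohms

In kiloohms:
  7.67 kiloohms → 7.67
  95.1 kiloohms → 95.1
  1660 ohms = 1660 × 10⁻³ kiloohms = 1.66
  679000 ohms = 679000 × 10⁻³ kiloohms = 679
  510000 ohms = 510000 × 10⁻³ kiloohms = 510
Sum: 7.67 + 95.1 + 1.66 + 679 + 510 = 1293.43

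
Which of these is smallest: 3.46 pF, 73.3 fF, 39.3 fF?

3.46 pF = 0.00000000000346 F
73.3 fF = 0.0000000000000733 F
39.3 fF = 0.0000000000000393 F

39.3 fF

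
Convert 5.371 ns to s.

0.000000005371 s

nano = 1e-9, (no prefix) = 1e0; factor is 1e-9.
5.371 × 1e-9 = 0.000000005371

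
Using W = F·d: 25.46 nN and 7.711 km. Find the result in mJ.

0.19632206 mJ

25.46 × 10⁻⁹ × 7.711 × 10³ = 196.32206 × 10⁻⁶ J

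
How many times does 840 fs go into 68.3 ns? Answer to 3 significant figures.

(68.3e-9) / (840e-15) = 0.08131e6

81300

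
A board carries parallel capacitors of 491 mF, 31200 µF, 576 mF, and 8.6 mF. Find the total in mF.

In mF:
  491 mF → 491
  31200 µF = 31200e-3 mF = 31.2
  576 mF → 576
  8.6 mF → 8.6
Sum: 491 + 31.2 + 576 + 8.6 = 1106.8

1106.8 mF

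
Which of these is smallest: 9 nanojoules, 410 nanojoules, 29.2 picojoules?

9 nanojoules = 0.000000009 joules
410 nanojoules = 0.00000041 joules
29.2 picojoules = 0.0000000000292 joules

29.2 picojoules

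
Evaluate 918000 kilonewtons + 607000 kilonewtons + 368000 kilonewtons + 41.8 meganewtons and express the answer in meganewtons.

1934.8 meganewtons

In meganewtons:
  918000 kilonewtons = 918000 × 10^-3 meganewtons = 918
  607000 kilonewtons = 607000 × 10^-3 meganewtons = 607
  368000 kilonewtons = 368000 × 10^-3 meganewtons = 368
  41.8 meganewtons → 41.8
Sum: 918 + 607 + 368 + 41.8 = 1934.8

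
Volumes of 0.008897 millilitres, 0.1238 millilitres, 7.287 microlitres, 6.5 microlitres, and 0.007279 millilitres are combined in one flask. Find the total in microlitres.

In microlitres:
  0.008897 millilitres = 0.008897 × 10^3 microlitres = 8.897
  0.1238 millilitres = 0.1238 × 10^3 microlitres = 123.8
  7.287 microlitres → 7.287
  6.5 microlitres → 6.5
  0.007279 millilitres = 0.007279 × 10^3 microlitres = 7.279
Sum: 8.897 + 123.8 + 7.287 + 6.5 + 7.279 = 153.763

153.763 microlitres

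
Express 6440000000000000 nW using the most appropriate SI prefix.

6.44 MW

= 6.44 × 10⁶ W; 10⁶ is mega.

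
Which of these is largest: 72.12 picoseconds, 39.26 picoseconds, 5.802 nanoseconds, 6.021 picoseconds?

5.802 nanoseconds

72.12 picoseconds = 0.00000000007212 seconds
39.26 picoseconds = 0.00000000003926 seconds
5.802 nanoseconds = 0.000000005802 seconds
6.021 picoseconds = 0.000000000006021 seconds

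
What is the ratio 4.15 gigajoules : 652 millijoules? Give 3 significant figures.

(4.15 × 10^9) / (652 × 10^-3) = 0.006365 × 10^12

6370000000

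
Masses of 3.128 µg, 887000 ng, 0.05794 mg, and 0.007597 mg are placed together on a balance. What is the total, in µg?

955.665 µg

In µg:
  3.128 µg → 3.128
  887000 ng = 887000 × 10^-3 µg = 887
  0.05794 mg = 0.05794 × 10^3 µg = 57.94
  0.007597 mg = 0.007597 × 10^3 µg = 7.597
Sum: 3.128 + 887 + 57.94 + 7.597 = 955.665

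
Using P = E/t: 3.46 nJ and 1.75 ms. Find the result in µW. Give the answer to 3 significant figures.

1.98 µW

(3.46e-9) / (1.75e-3) = 1.9771e-6 W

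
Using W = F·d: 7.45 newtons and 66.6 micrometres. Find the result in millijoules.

7.45 × 66.6 × 10^-6 = 496.17 × 10^-6 J

0.49617 millijoules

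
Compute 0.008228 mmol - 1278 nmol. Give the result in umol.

In umol:
  0.008228 mmol = 0.008228 × 10^3 umol = 8.228
  1278 nmol = 1278 × 10^-3 umol = 1.278
Difference: 8.228 - 1.278 = 6.95

6.95 umol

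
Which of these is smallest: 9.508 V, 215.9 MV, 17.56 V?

9.508 V = 9.508 V
215.9 MV = 215900000 V
17.56 V = 17.56 V

9.508 V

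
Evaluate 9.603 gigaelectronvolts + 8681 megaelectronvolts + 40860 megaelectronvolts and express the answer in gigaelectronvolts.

In gigaelectronvolts:
  9.603 gigaelectronvolts → 9.603
  8681 megaelectronvolts = 8681 × 10^-3 gigaelectronvolts = 8.681
  40860 megaelectronvolts = 40860 × 10^-3 gigaelectronvolts = 40.86
Sum: 9.603 + 8.681 + 40.86 = 59.144

59.144 gigaelectronvolts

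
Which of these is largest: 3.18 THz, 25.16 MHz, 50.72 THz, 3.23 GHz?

50.72 THz

3.18 THz = 3180000000000 Hz
25.16 MHz = 25160000 Hz
50.72 THz = 50720000000000 Hz
3.23 GHz = 3230000000 Hz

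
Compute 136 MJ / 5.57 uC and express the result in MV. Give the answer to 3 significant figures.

24400000 MV

(136e6) / (5.57e-6) = 24.417e12 V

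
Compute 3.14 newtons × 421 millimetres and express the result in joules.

3.14 × 421e-3 = 1321.94e-3 J

1.32194 joules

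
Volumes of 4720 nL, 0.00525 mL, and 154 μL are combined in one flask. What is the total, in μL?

In μL:
  4720 nL = 4720e-3 μL = 4.72
  0.00525 mL = 0.00525e3 μL = 5.25
  154 μL → 154
Sum: 4.72 + 5.25 + 154 = 163.97

163.97 μL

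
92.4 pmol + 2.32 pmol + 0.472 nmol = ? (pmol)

In pmol:
  92.4 pmol → 92.4
  2.32 pmol → 2.32
  0.472 nmol = 0.472 × 10^3 pmol = 472
Sum: 92.4 + 2.32 + 472 = 566.72

566.72 pmol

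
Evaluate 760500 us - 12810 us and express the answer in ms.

In ms:
  760500 us = 760500e-3 ms = 760.5
  12810 us = 12810e-3 ms = 12.81
Difference: 760.5 - 12.81 = 747.69

747.69 ms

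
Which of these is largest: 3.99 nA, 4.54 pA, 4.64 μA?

3.99 nA = 0.00000000399 A
4.54 pA = 0.00000000000454 A
4.64 μA = 0.00000464 A

4.64 μA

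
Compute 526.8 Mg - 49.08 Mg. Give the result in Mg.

477.72 Mg

In Mg:
  526.8 Mg → 526.8
  49.08 Mg → 49.08
Difference: 526.8 - 49.08 = 477.72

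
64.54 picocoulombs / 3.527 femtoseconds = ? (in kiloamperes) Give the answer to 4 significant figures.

(64.54 × 10^-12) / (3.527 × 10^-15) = 18.2988 × 10^3 A

18.30 kiloamperes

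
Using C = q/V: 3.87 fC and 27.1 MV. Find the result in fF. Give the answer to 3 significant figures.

0.000000143 fF

(3.87 × 10^-15) / (27.1 × 10^6) = 0.1428 × 10^-21 F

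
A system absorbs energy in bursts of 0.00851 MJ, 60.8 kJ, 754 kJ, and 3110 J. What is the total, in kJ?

826.42 kJ

In kJ:
  0.00851 MJ = 0.00851 × 10³ kJ = 8.51
  60.8 kJ → 60.8
  754 kJ → 754
  3110 J = 3110 × 10⁻³ kJ = 3.11
Sum: 8.51 + 60.8 + 754 + 3.11 = 826.42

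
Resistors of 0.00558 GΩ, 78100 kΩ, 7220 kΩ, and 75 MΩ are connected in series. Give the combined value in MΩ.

165.9 MΩ

In MΩ:
  0.00558 GΩ = 0.00558e3 MΩ = 5.58
  78100 kΩ = 78100e-3 MΩ = 78.1
  7220 kΩ = 7220e-3 MΩ = 7.22
  75 MΩ → 75
Sum: 5.58 + 78.1 + 7.22 + 75 = 165.9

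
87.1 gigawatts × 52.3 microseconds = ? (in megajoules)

87.1e9 × 52.3e-6 = 4555.33e3 J

4.55533 megajoules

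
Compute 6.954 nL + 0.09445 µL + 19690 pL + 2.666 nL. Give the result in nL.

123.76 nL

In nL:
  6.954 nL → 6.954
  0.09445 µL = 0.09445e3 nL = 94.45
  19690 pL = 19690e-3 nL = 19.69
  2.666 nL → 2.666
Sum: 6.954 + 94.45 + 19.69 + 2.666 = 123.76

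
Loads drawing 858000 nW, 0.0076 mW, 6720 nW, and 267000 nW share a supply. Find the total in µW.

1139.32 µW

In µW:
  858000 nW = 858000e-3 µW = 858
  0.0076 mW = 0.0076e3 µW = 7.6
  6720 nW = 6720e-3 µW = 6.72
  267000 nW = 267000e-3 µW = 267
Sum: 858 + 7.6 + 6.72 + 267 = 1139.32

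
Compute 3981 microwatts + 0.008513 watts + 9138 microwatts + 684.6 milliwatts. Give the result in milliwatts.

In milliwatts:
  3981 microwatts = 3981 × 10⁻³ milliwatts = 3.981
  0.008513 watts = 0.008513 × 10³ milliwatts = 8.513
  9138 microwatts = 9138 × 10⁻³ milliwatts = 9.138
  684.6 milliwatts → 684.6
Sum: 3.981 + 8.513 + 9.138 + 684.6 = 706.232

706.232 milliwatts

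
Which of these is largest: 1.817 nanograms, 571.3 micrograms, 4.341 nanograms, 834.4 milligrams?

1.817 nanograms = 0.000000001817 grams
571.3 micrograms = 0.0005713 grams
4.341 nanograms = 0.000000004341 grams
834.4 milligrams = 0.8344 grams

834.4 milligrams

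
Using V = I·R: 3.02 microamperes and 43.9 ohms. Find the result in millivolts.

3.02 × 10^-6 × 43.9 = 132.578 × 10^-6 V

0.132578 millivolts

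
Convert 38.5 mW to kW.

milli = 1e-3, kilo = 1e3; factor is 1e-6.
38.5 × 1e-6 = 0.0000385

0.0000385 kW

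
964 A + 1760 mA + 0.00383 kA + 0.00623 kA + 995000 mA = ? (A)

1970.82 A

In A:
  964 A → 964
  1760 mA = 1760 × 10⁻³ A = 1.76
  0.00383 kA = 0.00383 × 10³ A = 3.83
  0.00623 kA = 0.00623 × 10³ A = 6.23
  995000 mA = 995000 × 10⁻³ A = 995
Sum: 964 + 1.76 + 3.83 + 6.23 + 995 = 1970.82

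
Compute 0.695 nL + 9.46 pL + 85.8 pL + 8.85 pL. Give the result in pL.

In pL:
  0.695 nL = 0.695e3 pL = 695
  9.46 pL → 9.46
  85.8 pL → 85.8
  8.85 pL → 8.85
Sum: 695 + 9.46 + 85.8 + 8.85 = 799.11

799.11 pL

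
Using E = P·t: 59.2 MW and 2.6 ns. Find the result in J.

0.15392 J

59.2 × 10^6 × 2.6 × 10^-9 = 153.92 × 10^-3 J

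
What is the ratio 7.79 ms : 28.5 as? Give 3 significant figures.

273000000000000

(7.79 × 10⁻³) / (28.5 × 10⁻¹⁸) = 0.2733 × 10¹⁵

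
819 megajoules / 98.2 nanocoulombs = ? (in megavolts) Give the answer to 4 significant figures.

8340000000 megavolts

(819 × 10^6) / (98.2 × 10^-9) = 8.34012 × 10^15 V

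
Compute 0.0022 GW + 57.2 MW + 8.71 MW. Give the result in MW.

In MW:
  0.0022 GW = 0.0022 × 10³ MW = 2.2
  57.2 MW → 57.2
  8.71 MW → 8.71
Sum: 2.2 + 57.2 + 8.71 = 68.11

68.11 MW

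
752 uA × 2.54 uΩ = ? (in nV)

752 × 10^-6 × 2.54 × 10^-6 = 1910.08 × 10^-12 V

1.91008 nV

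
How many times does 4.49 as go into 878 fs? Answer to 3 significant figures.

(878e-15) / (4.49e-18) = 195.5e3

196000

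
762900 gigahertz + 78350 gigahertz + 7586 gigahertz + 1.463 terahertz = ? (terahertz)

850.299 terahertz

In terahertz:
  762900 gigahertz = 762900e-3 terahertz = 762.9
  78350 gigahertz = 78350e-3 terahertz = 78.35
  7586 gigahertz = 7586e-3 terahertz = 7.586
  1.463 terahertz → 1.463
Sum: 762.9 + 78.35 + 7.586 + 1.463 = 850.299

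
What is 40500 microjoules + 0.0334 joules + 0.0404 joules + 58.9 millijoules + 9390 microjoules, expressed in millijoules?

182.59 millijoules

In millijoules:
  40500 microjoules = 40500 × 10^-3 millijoules = 40.5
  0.0334 joules = 0.0334 × 10^3 millijoules = 33.4
  0.0404 joules = 0.0404 × 10^3 millijoules = 40.4
  58.9 millijoules → 58.9
  9390 microjoules = 9390 × 10^-3 millijoules = 9.39
Sum: 40.5 + 33.4 + 40.4 + 58.9 + 9.39 = 182.59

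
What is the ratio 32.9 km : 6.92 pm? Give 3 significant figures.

(32.9 × 10³) / (6.92 × 10⁻¹²) = 4.754 × 10¹⁵

4750000000000000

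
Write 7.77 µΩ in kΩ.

micro = 10^-6, kilo = 10^3; factor is 10^-9.
7.77 × 10^-9 = 0.00000000777

0.00000000777 kΩ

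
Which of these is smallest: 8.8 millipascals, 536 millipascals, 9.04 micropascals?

9.04 micropascals

8.8 millipascals = 0.0088 pascals
536 millipascals = 0.536 pascals
9.04 micropascals = 0.00000904 pascals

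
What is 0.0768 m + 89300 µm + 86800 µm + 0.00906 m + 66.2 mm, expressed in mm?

In mm:
  0.0768 m = 0.0768 × 10³ mm = 76.8
  89300 µm = 89300 × 10⁻³ mm = 89.3
  86800 µm = 86800 × 10⁻³ mm = 86.8
  0.00906 m = 0.00906 × 10³ mm = 9.06
  66.2 mm → 66.2
Sum: 76.8 + 89.3 + 86.8 + 9.06 + 66.2 = 328.16

328.16 mm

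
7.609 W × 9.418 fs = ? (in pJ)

0.071661562 pJ

7.609 × 9.418e-15 = 71.661562e-15 J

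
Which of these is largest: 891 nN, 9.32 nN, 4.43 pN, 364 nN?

891 nN = 0.000000891 N
9.32 nN = 0.00000000932 N
4.43 pN = 0.00000000000443 N
364 nN = 0.000000364 N

891 nN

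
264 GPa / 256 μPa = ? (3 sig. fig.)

(264 × 10^9) / (256 × 10^-6) = 1.031 × 10^15

1030000000000000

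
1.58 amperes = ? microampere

(no prefix) = 1e0, micro = 1e-6; factor is 1e6.
1.58 × 1e6 = 1580000

1580000 microamperes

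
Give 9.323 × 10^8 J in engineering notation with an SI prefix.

= 932.3 × 10^6 J; 10^6 is mega.

932.3 MJ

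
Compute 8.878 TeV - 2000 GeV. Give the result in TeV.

In TeV:
  8.878 TeV → 8.878
  2000 GeV = 2000 × 10^-3 TeV = 2
Difference: 8.878 - 2 = 6.878

6.878 TeV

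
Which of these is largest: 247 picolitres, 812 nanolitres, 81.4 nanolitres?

247 picolitres = 0.000000000247 litres
812 nanolitres = 0.000000812 litres
81.4 nanolitres = 0.0000000814 litres

812 nanolitres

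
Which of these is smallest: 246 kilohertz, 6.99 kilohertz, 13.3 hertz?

246 kilohertz = 246000 hertz
6.99 kilohertz = 6990 hertz
13.3 hertz = 13.3 hertz

13.3 hertz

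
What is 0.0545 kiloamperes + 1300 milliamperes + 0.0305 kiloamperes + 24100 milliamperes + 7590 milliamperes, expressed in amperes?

117.99 amperes

In amperes:
  0.0545 kiloamperes = 0.0545e3 amperes = 54.5
  1300 milliamperes = 1300e-3 amperes = 1.3
  0.0305 kiloamperes = 0.0305e3 amperes = 30.5
  24100 milliamperes = 24100e-3 amperes = 24.1
  7590 milliamperes = 7590e-3 amperes = 7.59
Sum: 54.5 + 1.3 + 30.5 + 24.1 + 7.59 = 117.99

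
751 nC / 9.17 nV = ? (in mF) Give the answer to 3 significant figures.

(751 × 10^-9) / (9.17 × 10^-9) = 81.897 F

81900 mF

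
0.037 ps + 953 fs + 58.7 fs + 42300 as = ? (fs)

In fs:
  0.037 ps = 0.037e3 fs = 37
  953 fs → 953
  58.7 fs → 58.7
  42300 as = 42300e-3 fs = 42.3
Sum: 37 + 953 + 58.7 + 42.3 = 1091

1091 fs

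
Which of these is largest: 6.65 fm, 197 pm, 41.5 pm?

197 pm

6.65 fm = 0.00000000000000665 m
197 pm = 0.000000000197 m
41.5 pm = 0.0000000000415 m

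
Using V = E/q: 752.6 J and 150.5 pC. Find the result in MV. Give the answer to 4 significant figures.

5001000 MV

(752.6) / (150.5e-12) = 5.00066e12 V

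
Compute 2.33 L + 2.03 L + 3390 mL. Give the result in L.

7.75 L

In L:
  2.33 L → 2.33
  2.03 L → 2.03
  3390 mL = 3390e-3 L = 3.39
Sum: 2.33 + 2.03 + 3.39 = 7.75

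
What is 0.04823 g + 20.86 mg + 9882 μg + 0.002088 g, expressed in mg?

In mg:
  0.04823 g = 0.04823 × 10³ mg = 48.23
  20.86 mg → 20.86
  9882 μg = 9882 × 10⁻³ mg = 9.882
  0.002088 g = 0.002088 × 10³ mg = 2.088
Sum: 48.23 + 20.86 + 9.882 + 2.088 = 81.06

81.06 mg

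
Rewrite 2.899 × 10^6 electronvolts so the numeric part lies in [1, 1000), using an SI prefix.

2.899 megaelectronvolts

= 2.899 × 10^6 electronvolts; 10^6 is mega.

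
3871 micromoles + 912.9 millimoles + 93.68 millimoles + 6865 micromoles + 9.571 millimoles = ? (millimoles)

1026.887 millimoles

In millimoles:
  3871 micromoles = 3871 × 10⁻³ millimoles = 3.871
  912.9 millimoles → 912.9
  93.68 millimoles → 93.68
  6865 micromoles = 6865 × 10⁻³ millimoles = 6.865
  9.571 millimoles → 9.571
Sum: 3.871 + 912.9 + 93.68 + 6.865 + 9.571 = 1026.887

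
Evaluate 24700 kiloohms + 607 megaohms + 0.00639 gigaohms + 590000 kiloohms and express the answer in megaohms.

In megaohms:
  24700 kiloohms = 24700 × 10^-3 megaohms = 24.7
  607 megaohms → 607
  0.00639 gigaohms = 0.00639 × 10^3 megaohms = 6.39
  590000 kiloohms = 590000 × 10^-3 megaohms = 590
Sum: 24.7 + 607 + 6.39 + 590 = 1228.09

1228.09 megaohms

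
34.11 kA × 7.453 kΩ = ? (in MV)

34.11 × 10^3 × 7.453 × 10^3 = 254.22183 × 10^6 V

254.22183 MV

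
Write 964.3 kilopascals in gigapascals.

kilo = 10^3, giga = 10^9; factor is 10^-6.
964.3 × 10^-6 = 0.0009643

0.0009643 gigapascals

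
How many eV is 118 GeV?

giga = 10^9, (no prefix) = 10^0; factor is 10^9.
118 × 10^9 = 118000000000

118000000000 eV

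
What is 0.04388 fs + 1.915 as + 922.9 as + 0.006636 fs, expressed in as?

In as:
  0.04388 fs = 0.04388 × 10³ as = 43.88
  1.915 as → 1.915
  922.9 as → 922.9
  0.006636 fs = 0.006636 × 10³ as = 6.636
Sum: 43.88 + 1.915 + 922.9 + 6.636 = 975.331

975.331 as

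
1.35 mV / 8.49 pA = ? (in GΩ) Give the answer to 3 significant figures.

(1.35e-3) / (8.49e-12) = 0.15901e9 Ω

0.159 GΩ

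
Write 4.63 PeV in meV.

peta = 10^15, milli = 10^-3; factor is 10^18.
4.63 × 10^18 = 4630000000000000000

4630000000000000000 meV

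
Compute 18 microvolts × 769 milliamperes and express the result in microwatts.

13.842 microwatts

18 × 10⁻⁶ × 769 × 10⁻³ = 13842 × 10⁻⁹ W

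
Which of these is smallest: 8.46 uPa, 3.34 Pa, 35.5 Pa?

8.46 uPa

8.46 uPa = 0.00000846 Pa
3.34 Pa = 3.34 Pa
35.5 Pa = 35.5 Pa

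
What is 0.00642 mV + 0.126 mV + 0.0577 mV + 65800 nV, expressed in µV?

255.92 µV

In µV:
  0.00642 mV = 0.00642 × 10^3 µV = 6.42
  0.126 mV = 0.126 × 10^3 µV = 126
  0.0577 mV = 0.0577 × 10^3 µV = 57.7
  65800 nV = 65800 × 10^-3 µV = 65.8
Sum: 6.42 + 126 + 57.7 + 65.8 = 255.92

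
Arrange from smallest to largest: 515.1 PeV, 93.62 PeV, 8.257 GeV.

8.257 GeV < 93.62 PeV < 515.1 PeV

515.1 PeV = 515100000000000000 eV
93.62 PeV = 93620000000000000 eV
8.257 GeV = 8257000000 eV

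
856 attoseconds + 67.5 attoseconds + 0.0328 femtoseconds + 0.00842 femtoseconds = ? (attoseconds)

In attoseconds:
  856 attoseconds → 856
  67.5 attoseconds → 67.5
  0.0328 femtoseconds = 0.0328 × 10^3 attoseconds = 32.8
  0.00842 femtoseconds = 0.00842 × 10^3 attoseconds = 8.42
Sum: 856 + 67.5 + 32.8 + 8.42 = 964.72

964.72 attoseconds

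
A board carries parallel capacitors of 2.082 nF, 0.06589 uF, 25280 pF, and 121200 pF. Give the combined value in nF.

In nF:
  2.082 nF → 2.082
  0.06589 uF = 0.06589 × 10³ nF = 65.89
  25280 pF = 25280 × 10⁻³ nF = 25.28
  121200 pF = 121200 × 10⁻³ nF = 121.2
Sum: 2.082 + 65.89 + 25.28 + 121.2 = 214.452

214.452 nF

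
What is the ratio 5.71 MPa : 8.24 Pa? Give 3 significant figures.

(5.71 × 10^6) / (8.24) = 0.693 × 10^6

693000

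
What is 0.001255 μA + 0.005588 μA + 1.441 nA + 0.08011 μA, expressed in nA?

In nA:
  0.001255 μA = 0.001255 × 10³ nA = 1.255
  0.005588 μA = 0.005588 × 10³ nA = 5.588
  1.441 nA → 1.441
  0.08011 μA = 0.08011 × 10³ nA = 80.11
Sum: 1.255 + 5.588 + 1.441 + 80.11 = 88.394

88.394 nA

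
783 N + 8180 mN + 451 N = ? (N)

1242.18 N

In N:
  783 N → 783
  8180 mN = 8180 × 10^-3 N = 8.18
  451 N → 451
Sum: 783 + 8.18 + 451 = 1242.18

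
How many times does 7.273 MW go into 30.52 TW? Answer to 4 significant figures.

(30.52 × 10^12) / (7.273 × 10^6) = 4.1963 × 10^6

4196000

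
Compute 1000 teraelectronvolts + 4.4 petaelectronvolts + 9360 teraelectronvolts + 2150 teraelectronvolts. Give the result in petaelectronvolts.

In petaelectronvolts:
  1000 teraelectronvolts = 1000 × 10^-3 petaelectronvolts = 1
  4.4 petaelectronvolts → 4.4
  9360 teraelectronvolts = 9360 × 10^-3 petaelectronvolts = 9.36
  2150 teraelectronvolts = 2150 × 10^-3 petaelectronvolts = 2.15
Sum: 1 + 4.4 + 9.36 + 2.15 = 16.91

16.91 petaelectronvolts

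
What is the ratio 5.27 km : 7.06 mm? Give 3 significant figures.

(5.27e3) / (7.06e-3) = 0.7465e6

746000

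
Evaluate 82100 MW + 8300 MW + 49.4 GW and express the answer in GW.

In GW:
  82100 MW = 82100 × 10^-3 GW = 82.1
  8300 MW = 8300 × 10^-3 GW = 8.3
  49.4 GW → 49.4
Sum: 82.1 + 8.3 + 49.4 = 139.8

139.8 GW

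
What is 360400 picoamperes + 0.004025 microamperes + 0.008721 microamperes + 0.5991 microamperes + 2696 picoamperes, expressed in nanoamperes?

974.942 nanoamperes

In nanoamperes:
  360400 picoamperes = 360400e-3 nanoamperes = 360.4
  0.004025 microamperes = 0.004025e3 nanoamperes = 4.025
  0.008721 microamperes = 0.008721e3 nanoamperes = 8.721
  0.5991 microamperes = 0.5991e3 nanoamperes = 599.1
  2696 picoamperes = 2696e-3 nanoamperes = 2.696
Sum: 360.4 + 4.025 + 8.721 + 599.1 + 2.696 = 974.942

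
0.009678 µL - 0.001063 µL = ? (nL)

8.615 nL

In nL:
  0.009678 µL = 0.009678e3 nL = 9.678
  0.001063 µL = 0.001063e3 nL = 1.063
Difference: 9.678 - 1.063 = 8.615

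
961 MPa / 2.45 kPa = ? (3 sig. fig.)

392000

(961 × 10^6) / (2.45 × 10^3) = 392.2 × 10^3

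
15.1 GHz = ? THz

giga = 1e9, tera = 1e12; factor is 1e-3.
15.1 × 1e-3 = 0.0151

0.0151 THz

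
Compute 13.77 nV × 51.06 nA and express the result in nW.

13.77e-9 × 51.06e-9 = 703.0962e-18 W

0.0000007030962 nW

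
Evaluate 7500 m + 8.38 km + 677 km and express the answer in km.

In km:
  7500 m = 7500e-3 km = 7.5
  8.38 km → 8.38
  677 km → 677
Sum: 7.5 + 8.38 + 677 = 692.88

692.88 km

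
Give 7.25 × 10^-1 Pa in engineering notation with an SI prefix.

= 725 × 10^-3 Pa; 10^-3 is milli.

725 mPa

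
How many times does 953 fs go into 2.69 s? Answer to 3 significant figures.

2820000000000

(2.69) / (953 × 10^-15) = 0.002823 × 10^15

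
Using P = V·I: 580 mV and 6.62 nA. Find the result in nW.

580e-3 × 6.62e-9 = 3839.6e-12 W

3.8396 nW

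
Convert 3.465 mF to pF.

3465000000 pF

milli = 10^-3, pico = 10^-12; factor is 10^9.
3.465 × 10^9 = 3465000000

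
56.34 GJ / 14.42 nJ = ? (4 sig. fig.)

(56.34e9) / (14.42e-9) = 3.9071e18

3907000000000000000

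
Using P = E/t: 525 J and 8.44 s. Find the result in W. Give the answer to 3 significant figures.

62.2 W

(525) / (8.44) = 62.204 W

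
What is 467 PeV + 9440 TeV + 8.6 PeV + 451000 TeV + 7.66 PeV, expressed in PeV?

943.7 PeV

In PeV:
  467 PeV → 467
  9440 TeV = 9440 × 10^-3 PeV = 9.44
  8.6 PeV → 8.6
  451000 TeV = 451000 × 10^-3 PeV = 451
  7.66 PeV → 7.66
Sum: 467 + 9.44 + 8.6 + 451 + 7.66 = 943.7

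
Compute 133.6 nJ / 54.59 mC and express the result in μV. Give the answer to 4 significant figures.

(133.6 × 10^-9) / (54.59 × 10^-3) = 2.44733 × 10^-6 V

2.447 μV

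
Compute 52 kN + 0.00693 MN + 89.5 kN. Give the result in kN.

In kN:
  52 kN → 52
  0.00693 MN = 0.00693 × 10³ kN = 6.93
  89.5 kN → 89.5
Sum: 52 + 6.93 + 89.5 = 148.43

148.43 kN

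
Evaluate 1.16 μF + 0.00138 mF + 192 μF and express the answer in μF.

194.54 μF

In μF:
  1.16 μF → 1.16
  0.00138 mF = 0.00138 × 10^3 μF = 1.38
  192 μF → 192
Sum: 1.16 + 1.38 + 192 = 194.54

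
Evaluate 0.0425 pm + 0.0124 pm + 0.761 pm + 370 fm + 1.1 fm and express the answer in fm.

In fm:
  0.0425 pm = 0.0425e3 fm = 42.5
  0.0124 pm = 0.0124e3 fm = 12.4
  0.761 pm = 0.761e3 fm = 761
  370 fm → 370
  1.1 fm → 1.1
Sum: 42.5 + 12.4 + 761 + 370 + 1.1 = 1187

1187 fm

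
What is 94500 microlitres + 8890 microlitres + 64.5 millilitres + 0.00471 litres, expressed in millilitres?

172.6 millilitres

In millilitres:
  94500 microlitres = 94500 × 10^-3 millilitres = 94.5
  8890 microlitres = 8890 × 10^-3 millilitres = 8.89
  64.5 millilitres → 64.5
  0.00471 litres = 0.00471 × 10^3 millilitres = 4.71
Sum: 94.5 + 8.89 + 64.5 + 4.71 = 172.6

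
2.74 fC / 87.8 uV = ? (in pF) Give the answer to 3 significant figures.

(2.74 × 10^-15) / (87.8 × 10^-6) = 0.031207 × 10^-9 F

31.2 pF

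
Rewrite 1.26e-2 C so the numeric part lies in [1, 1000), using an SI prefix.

= 12.6e-3 C; 1e-3 is milli.

12.6 mC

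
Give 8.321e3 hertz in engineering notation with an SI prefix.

8.321 kilohertz

= 8.321e3 hertz; 1e3 is kilo.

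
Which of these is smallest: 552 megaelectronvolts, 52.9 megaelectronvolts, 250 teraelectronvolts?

52.9 megaelectronvolts

552 megaelectronvolts = 552000000 electronvolts
52.9 megaelectronvolts = 52900000 electronvolts
250 teraelectronvolts = 250000000000000 electronvolts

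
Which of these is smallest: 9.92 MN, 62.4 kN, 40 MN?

62.4 kN

9.92 MN = 9920000 N
62.4 kN = 62400 N
40 MN = 40000000 N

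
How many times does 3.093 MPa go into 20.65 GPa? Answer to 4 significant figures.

(20.65 × 10⁹) / (3.093 × 10⁶) = 6.6764 × 10³

6676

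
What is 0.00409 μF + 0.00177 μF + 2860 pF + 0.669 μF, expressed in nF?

In nF:
  0.00409 μF = 0.00409e3 nF = 4.09
  0.00177 μF = 0.00177e3 nF = 1.77
  2860 pF = 2860e-3 nF = 2.86
  0.669 μF = 0.669e3 nF = 669
Sum: 4.09 + 1.77 + 2.86 + 669 = 677.72

677.72 nF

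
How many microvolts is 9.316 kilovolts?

9316000000 microvolts

kilo = 10³, micro = 10⁻⁶; factor is 10⁹.
9.316 × 10⁹ = 9316000000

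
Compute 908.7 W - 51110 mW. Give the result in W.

In W:
  908.7 W → 908.7
  51110 mW = 51110 × 10⁻³ W = 51.11
Difference: 908.7 - 51.11 = 857.59

857.59 W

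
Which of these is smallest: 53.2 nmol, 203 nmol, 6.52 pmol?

53.2 nmol = 0.0000000532 mol
203 nmol = 0.000000203 mol
6.52 pmol = 0.00000000000652 mol

6.52 pmol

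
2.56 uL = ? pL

micro = 10^-6, pico = 10^-12; factor is 10^6.
2.56 × 10^6 = 2560000

2560000 pL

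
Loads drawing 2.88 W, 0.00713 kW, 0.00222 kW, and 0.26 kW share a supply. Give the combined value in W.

272.23 W

In W:
  2.88 W → 2.88
  0.00713 kW = 0.00713 × 10^3 W = 7.13
  0.00222 kW = 0.00222 × 10^3 W = 2.22
  0.26 kW = 0.26 × 10^3 W = 260
Sum: 2.88 + 7.13 + 2.22 + 260 = 272.23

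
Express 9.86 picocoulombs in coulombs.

pico = 10⁻¹², (no prefix) = 10⁰; factor is 10⁻¹².
9.86 × 10⁻¹² = 0.00000000000986

0.00000000000986 coulombs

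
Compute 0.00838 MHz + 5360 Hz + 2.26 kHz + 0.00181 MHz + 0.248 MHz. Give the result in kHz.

265.81 kHz

In kHz:
  0.00838 MHz = 0.00838 × 10³ kHz = 8.38
  5360 Hz = 5360 × 10⁻³ kHz = 5.36
  2.26 kHz → 2.26
  0.00181 MHz = 0.00181 × 10³ kHz = 1.81
  0.248 MHz = 0.248 × 10³ kHz = 248
Sum: 8.38 + 5.36 + 2.26 + 1.81 + 248 = 265.81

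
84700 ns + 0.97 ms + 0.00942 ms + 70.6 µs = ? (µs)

In µs:
  84700 ns = 84700 × 10⁻³ µs = 84.7
  0.97 ms = 0.97 × 10³ µs = 970
  0.00942 ms = 0.00942 × 10³ µs = 9.42
  70.6 µs → 70.6
Sum: 84.7 + 970 + 9.42 + 70.6 = 1134.72

1134.72 µs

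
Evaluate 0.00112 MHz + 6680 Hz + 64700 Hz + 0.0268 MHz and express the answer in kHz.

In kHz:
  0.00112 MHz = 0.00112 × 10³ kHz = 1.12
  6680 Hz = 6680 × 10⁻³ kHz = 6.68
  64700 Hz = 64700 × 10⁻³ kHz = 64.7
  0.0268 MHz = 0.0268 × 10³ kHz = 26.8
Sum: 1.12 + 6.68 + 64.7 + 26.8 = 99.3

99.3 kHz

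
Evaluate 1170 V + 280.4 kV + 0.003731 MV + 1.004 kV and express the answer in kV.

286.305 kV

In kV:
  1170 V = 1170 × 10^-3 kV = 1.17
  280.4 kV → 280.4
  0.003731 MV = 0.003731 × 10^3 kV = 3.731
  1.004 kV → 1.004
Sum: 1.17 + 280.4 + 3.731 + 1.004 = 286.305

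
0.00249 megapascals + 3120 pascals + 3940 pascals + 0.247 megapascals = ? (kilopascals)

256.55 kilopascals

In kilopascals:
  0.00249 megapascals = 0.00249e3 kilopascals = 2.49
  3120 pascals = 3120e-3 kilopascals = 3.12
  3940 pascals = 3940e-3 kilopascals = 3.94
  0.247 megapascals = 0.247e3 kilopascals = 247
Sum: 2.49 + 3.12 + 3.94 + 247 = 256.55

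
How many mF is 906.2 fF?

0.0000000009062 mF

femto = 10⁻¹⁵, milli = 10⁻³; factor is 10⁻¹².
906.2 × 10⁻¹² = 0.0000000009062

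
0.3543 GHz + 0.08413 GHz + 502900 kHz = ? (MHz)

941.33 MHz

In MHz:
  0.3543 GHz = 0.3543 × 10^3 MHz = 354.3
  0.08413 GHz = 0.08413 × 10^3 MHz = 84.13
  502900 kHz = 502900 × 10^-3 MHz = 502.9
Sum: 354.3 + 84.13 + 502.9 = 941.33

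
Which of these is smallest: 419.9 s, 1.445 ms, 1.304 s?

1.445 ms

419.9 s = 419.9 s
1.445 ms = 0.001445 s
1.304 s = 1.304 s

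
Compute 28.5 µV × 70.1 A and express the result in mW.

28.5 × 10⁻⁶ × 70.1 = 1997.85 × 10⁻⁶ W

1.99785 mW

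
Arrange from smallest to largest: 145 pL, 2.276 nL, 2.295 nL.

145 pL = 0.000000000145 L
2.276 nL = 0.000000002276 L
2.295 nL = 0.000000002295 L

145 pL < 2.276 nL < 2.295 nL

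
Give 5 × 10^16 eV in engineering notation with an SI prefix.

50 PeV

= 50 × 10^15 eV; 10^15 is peta.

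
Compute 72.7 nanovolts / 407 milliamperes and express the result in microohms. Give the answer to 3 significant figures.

(72.7 × 10⁻⁹) / (407 × 10⁻³) = 0.17862 × 10⁻⁶ Ω

0.179 microohms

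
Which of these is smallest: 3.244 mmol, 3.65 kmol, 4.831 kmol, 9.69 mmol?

3.244 mmol = 0.003244 mol
3.65 kmol = 3650 mol
4.831 kmol = 4831 mol
9.69 mmol = 0.00969 mol

3.244 mmol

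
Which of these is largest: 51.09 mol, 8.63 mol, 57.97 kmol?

51.09 mol = 51.09 mol
8.63 mol = 8.63 mol
57.97 kmol = 57970 mol

57.97 kmol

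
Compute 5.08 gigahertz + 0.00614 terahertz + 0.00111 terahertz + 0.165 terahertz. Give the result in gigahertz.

177.33 gigahertz

In gigahertz:
  5.08 gigahertz → 5.08
  0.00614 terahertz = 0.00614 × 10^3 gigahertz = 6.14
  0.00111 terahertz = 0.00111 × 10^3 gigahertz = 1.11
  0.165 terahertz = 0.165 × 10^3 gigahertz = 165
Sum: 5.08 + 6.14 + 1.11 + 165 = 177.33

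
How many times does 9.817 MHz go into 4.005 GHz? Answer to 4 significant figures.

(4.005 × 10^9) / (9.817 × 10^6) = 0.40797 × 10^3

408.0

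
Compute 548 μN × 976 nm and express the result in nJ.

0.534848 nJ

548 × 10^-6 × 976 × 10^-9 = 534848 × 10^-15 J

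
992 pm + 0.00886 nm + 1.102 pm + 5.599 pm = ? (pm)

1007.561 pm

In pm:
  992 pm → 992
  0.00886 nm = 0.00886e3 pm = 8.86
  1.102 pm → 1.102
  5.599 pm → 5.599
Sum: 992 + 8.86 + 1.102 + 5.599 = 1007.561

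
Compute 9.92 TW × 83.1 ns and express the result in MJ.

0.824352 MJ

9.92 × 10¹² × 83.1 × 10⁻⁹ = 824.352 × 10³ J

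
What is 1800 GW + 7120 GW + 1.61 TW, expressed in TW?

10.53 TW

In TW:
  1800 GW = 1800e-3 TW = 1.8
  7120 GW = 7120e-3 TW = 7.12
  1.61 TW → 1.61
Sum: 1.8 + 7.12 + 1.61 = 10.53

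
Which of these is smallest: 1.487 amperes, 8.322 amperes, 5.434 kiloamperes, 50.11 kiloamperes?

1.487 amperes

1.487 amperes = 1.487 amperes
8.322 amperes = 8.322 amperes
5.434 kiloamperes = 5434 amperes
50.11 kiloamperes = 50110 amperes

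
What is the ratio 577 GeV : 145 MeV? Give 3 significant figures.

3980

(577 × 10^9) / (145 × 10^6) = 3.979 × 10^3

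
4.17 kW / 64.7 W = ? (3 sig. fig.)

64.5

(4.17 × 10³) / (64.7) = 0.06445 × 10³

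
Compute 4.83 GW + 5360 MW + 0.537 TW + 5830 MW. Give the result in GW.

In GW:
  4.83 GW → 4.83
  5360 MW = 5360e-3 GW = 5.36
  0.537 TW = 0.537e3 GW = 537
  5830 MW = 5830e-3 GW = 5.83
Sum: 4.83 + 5.36 + 537 + 5.83 = 553.02

553.02 GW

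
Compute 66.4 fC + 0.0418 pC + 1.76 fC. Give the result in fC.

109.96 fC

In fC:
  66.4 fC → 66.4
  0.0418 pC = 0.0418e3 fC = 41.8
  1.76 fC → 1.76
Sum: 66.4 + 41.8 + 1.76 = 109.96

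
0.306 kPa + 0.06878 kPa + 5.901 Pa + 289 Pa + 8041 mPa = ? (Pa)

677.722 Pa

In Pa:
  0.306 kPa = 0.306 × 10³ Pa = 306
  0.06878 kPa = 0.06878 × 10³ Pa = 68.78
  5.901 Pa → 5.901
  289 Pa → 289
  8041 mPa = 8041 × 10⁻³ Pa = 8.041
Sum: 306 + 68.78 + 5.901 + 289 + 8.041 = 677.722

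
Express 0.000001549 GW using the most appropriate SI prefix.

= 1.549 × 10^3 W; 10^3 is kilo.

1.549 kW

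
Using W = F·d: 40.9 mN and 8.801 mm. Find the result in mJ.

0.3599609 mJ

40.9 × 10^-3 × 8.801 × 10^-3 = 359.9609 × 10^-6 J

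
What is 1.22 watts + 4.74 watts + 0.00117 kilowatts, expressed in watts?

In watts:
  1.22 watts → 1.22
  4.74 watts → 4.74
  0.00117 kilowatts = 0.00117e3 watts = 1.17
Sum: 1.22 + 4.74 + 1.17 = 7.13

7.13 watts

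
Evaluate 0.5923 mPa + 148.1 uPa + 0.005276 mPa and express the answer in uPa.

745.676 uPa

In uPa:
  0.5923 mPa = 0.5923 × 10³ uPa = 592.3
  148.1 uPa → 148.1
  0.005276 mPa = 0.005276 × 10³ uPa = 5.276
Sum: 592.3 + 148.1 + 5.276 = 745.676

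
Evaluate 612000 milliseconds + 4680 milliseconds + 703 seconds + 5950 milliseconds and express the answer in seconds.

1325.63 seconds

In seconds:
  612000 milliseconds = 612000e-3 seconds = 612
  4680 milliseconds = 4680e-3 seconds = 4.68
  703 seconds → 703
  5950 milliseconds = 5950e-3 seconds = 5.95
Sum: 612 + 4.68 + 703 + 5.95 = 1325.63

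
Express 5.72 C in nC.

(no prefix) = 10^0, nano = 10^-9; factor is 10^9.
5.72 × 10^9 = 5720000000

5720000000 nC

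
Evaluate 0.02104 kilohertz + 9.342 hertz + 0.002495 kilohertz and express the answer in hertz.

32.877 hertz

In hertz:
  0.02104 kilohertz = 0.02104 × 10^3 hertz = 21.04
  9.342 hertz → 9.342
  0.002495 kilohertz = 0.002495 × 10^3 hertz = 2.495
Sum: 21.04 + 9.342 + 2.495 = 32.877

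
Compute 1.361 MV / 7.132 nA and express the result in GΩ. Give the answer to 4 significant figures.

(1.361e6) / (7.132e-9) = 0.19083e15 Ω

190800 GΩ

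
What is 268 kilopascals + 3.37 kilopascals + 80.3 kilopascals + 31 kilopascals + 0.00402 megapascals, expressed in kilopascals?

386.69 kilopascals

In kilopascals:
  268 kilopascals → 268
  3.37 kilopascals → 3.37
  80.3 kilopascals → 80.3
  31 kilopascals → 31
  0.00402 megapascals = 0.00402e3 kilopascals = 4.02
Sum: 268 + 3.37 + 80.3 + 31 + 4.02 = 386.69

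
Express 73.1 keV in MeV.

0.0731 MeV

kilo = 10^3, mega = 10^6; factor is 10^-3.
73.1 × 10^-3 = 0.0731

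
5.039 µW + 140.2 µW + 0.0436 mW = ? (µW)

188.839 µW

In µW:
  5.039 µW → 5.039
  140.2 µW → 140.2
  0.0436 mW = 0.0436e3 µW = 43.6
Sum: 5.039 + 140.2 + 43.6 = 188.839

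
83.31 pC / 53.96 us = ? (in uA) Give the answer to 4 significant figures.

(83.31e-12) / (53.96e-6) = 1.54392e-6 A

1.544 uA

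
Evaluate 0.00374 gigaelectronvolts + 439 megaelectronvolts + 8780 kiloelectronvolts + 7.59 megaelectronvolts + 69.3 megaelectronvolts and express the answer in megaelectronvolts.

528.41 megaelectronvolts

In megaelectronvolts:
  0.00374 gigaelectronvolts = 0.00374 × 10^3 megaelectronvolts = 3.74
  439 megaelectronvolts → 439
  8780 kiloelectronvolts = 8780 × 10^-3 megaelectronvolts = 8.78
  7.59 megaelectronvolts → 7.59
  69.3 megaelectronvolts → 69.3
Sum: 3.74 + 439 + 8.78 + 7.59 + 69.3 = 528.41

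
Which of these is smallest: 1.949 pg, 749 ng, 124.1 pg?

1.949 pg = 0.000000000001949 g
749 ng = 0.000000749 g
124.1 pg = 0.0000000001241 g

1.949 pg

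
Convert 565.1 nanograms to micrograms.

nano = 1e-9, micro = 1e-6; factor is 1e-3.
565.1 × 1e-3 = 0.5651

0.5651 micrograms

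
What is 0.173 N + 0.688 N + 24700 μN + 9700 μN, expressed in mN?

895.4 mN

In mN:
  0.173 N = 0.173 × 10³ mN = 173
  0.688 N = 0.688 × 10³ mN = 688
  24700 μN = 24700 × 10⁻³ mN = 24.7
  9700 μN = 9700 × 10⁻³ mN = 9.7
Sum: 173 + 688 + 24.7 + 9.7 = 895.4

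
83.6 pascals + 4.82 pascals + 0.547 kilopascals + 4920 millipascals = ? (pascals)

In pascals:
  83.6 pascals → 83.6
  4.82 pascals → 4.82
  0.547 kilopascals = 0.547 × 10^3 pascals = 547
  4920 millipascals = 4920 × 10^-3 pascals = 4.92
Sum: 83.6 + 4.82 + 547 + 4.92 = 640.34

640.34 pascals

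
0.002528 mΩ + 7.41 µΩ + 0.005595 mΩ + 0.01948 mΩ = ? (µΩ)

35.013 µΩ

In µΩ:
  0.002528 mΩ = 0.002528 × 10^3 µΩ = 2.528
  7.41 µΩ → 7.41
  0.005595 mΩ = 0.005595 × 10^3 µΩ = 5.595
  0.01948 mΩ = 0.01948 × 10^3 µΩ = 19.48
Sum: 2.528 + 7.41 + 5.595 + 19.48 = 35.013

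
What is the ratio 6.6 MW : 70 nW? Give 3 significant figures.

(6.6 × 10^6) / (70 × 10^-9) = 0.09429 × 10^15

94300000000000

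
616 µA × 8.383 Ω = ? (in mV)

5.163928 mV

616e-6 × 8.383 = 5163.928e-6 V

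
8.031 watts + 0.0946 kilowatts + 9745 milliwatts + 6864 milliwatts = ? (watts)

119.24 watts

In watts:
  8.031 watts → 8.031
  0.0946 kilowatts = 0.0946 × 10^3 watts = 94.6
  9745 milliwatts = 9745 × 10^-3 watts = 9.745
  6864 milliwatts = 6864 × 10^-3 watts = 6.864
Sum: 8.031 + 94.6 + 9.745 + 6.864 = 119.24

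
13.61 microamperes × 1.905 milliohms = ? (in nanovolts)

25.92705 nanovolts

13.61 × 10⁻⁶ × 1.905 × 10⁻³ = 25.92705 × 10⁻⁹ V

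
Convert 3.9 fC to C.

femto = 10^-15, (no prefix) = 10^0; factor is 10^-15.
3.9 × 10^-15 = 0.0000000000000039

0.0000000000000039 C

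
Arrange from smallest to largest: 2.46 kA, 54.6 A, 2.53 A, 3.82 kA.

2.53 A < 54.6 A < 2.46 kA < 3.82 kA

2.46 kA = 2460 A
54.6 A = 54.6 A
2.53 A = 2.53 A
3.82 kA = 3820 A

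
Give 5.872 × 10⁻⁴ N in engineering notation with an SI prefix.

= 587.2 × 10⁻⁶ N; 10⁻⁶ is micro.

587.2 µN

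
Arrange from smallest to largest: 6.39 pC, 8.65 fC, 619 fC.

8.65 fC < 619 fC < 6.39 pC

6.39 pC = 0.00000000000639 C
8.65 fC = 0.00000000000000865 C
619 fC = 0.000000000000619 C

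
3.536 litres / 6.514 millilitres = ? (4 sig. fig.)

542.8

(3.536) / (6.514 × 10⁻³) = 0.54283 × 10³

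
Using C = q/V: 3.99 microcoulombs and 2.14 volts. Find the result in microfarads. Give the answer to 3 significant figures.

1.86 microfarads

(3.99e-6) / (2.14) = 1.8645e-6 F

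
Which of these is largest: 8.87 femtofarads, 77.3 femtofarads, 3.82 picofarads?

8.87 femtofarads = 0.00000000000000887 farads
77.3 femtofarads = 0.0000000000000773 farads
3.82 picofarads = 0.00000000000382 farads

3.82 picofarads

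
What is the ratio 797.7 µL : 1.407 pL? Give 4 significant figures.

(797.7 × 10^-6) / (1.407 × 10^-12) = 566.95 × 10^6

567000000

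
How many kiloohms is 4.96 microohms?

micro = 1e-6, kilo = 1e3; factor is 1e-9.
4.96 × 1e-9 = 0.00000000496

0.00000000496 kiloohms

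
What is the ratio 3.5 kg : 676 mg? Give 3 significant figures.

5180

(3.5 × 10^3) / (676 × 10^-3) = 0.005178 × 10^6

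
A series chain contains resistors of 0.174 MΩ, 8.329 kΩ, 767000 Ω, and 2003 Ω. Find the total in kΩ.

In kΩ:
  0.174 MΩ = 0.174 × 10^3 kΩ = 174
  8.329 kΩ → 8.329
  767000 Ω = 767000 × 10^-3 kΩ = 767
  2003 Ω = 2003 × 10^-3 kΩ = 2.003
Sum: 174 + 8.329 + 767 + 2.003 = 951.332

951.332 kΩ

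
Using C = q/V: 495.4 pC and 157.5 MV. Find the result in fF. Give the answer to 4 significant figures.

(495.4e-12) / (157.5e6) = 3.1454e-18 F

0.003145 fF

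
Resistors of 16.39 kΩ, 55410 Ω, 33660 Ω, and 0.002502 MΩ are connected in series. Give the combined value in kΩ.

In kΩ:
  16.39 kΩ → 16.39
  55410 Ω = 55410e-3 kΩ = 55.41
  33660 Ω = 33660e-3 kΩ = 33.66
  0.002502 MΩ = 0.002502e3 kΩ = 2.502
Sum: 16.39 + 55.41 + 33.66 + 2.502 = 107.962

107.962 kΩ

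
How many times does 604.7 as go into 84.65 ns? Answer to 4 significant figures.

140000000

(84.65e-9) / (604.7e-18) = 0.13999e9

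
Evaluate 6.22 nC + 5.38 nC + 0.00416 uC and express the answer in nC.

In nC:
  6.22 nC → 6.22
  5.38 nC → 5.38
  0.00416 uC = 0.00416 × 10^3 nC = 4.16
Sum: 6.22 + 5.38 + 4.16 = 15.76

15.76 nC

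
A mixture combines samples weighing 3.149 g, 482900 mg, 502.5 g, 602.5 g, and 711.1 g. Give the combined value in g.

In g:
  3.149 g → 3.149
  482900 mg = 482900 × 10^-3 g = 482.9
  502.5 g → 502.5
  602.5 g → 602.5
  711.1 g → 711.1
Sum: 3.149 + 482.9 + 502.5 + 602.5 + 711.1 = 2302.149

2302.149 g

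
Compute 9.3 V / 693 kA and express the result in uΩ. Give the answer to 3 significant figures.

(9.3) / (693 × 10³) = 0.01342 × 10⁻³ Ω

13.4 uΩ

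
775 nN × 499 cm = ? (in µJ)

3.86725 µJ

775 × 10⁻⁹ × 499 × 10⁻² = 386725 × 10⁻¹¹ J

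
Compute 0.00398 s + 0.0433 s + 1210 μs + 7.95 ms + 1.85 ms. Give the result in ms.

58.29 ms

In ms:
  0.00398 s = 0.00398e3 ms = 3.98
  0.0433 s = 0.0433e3 ms = 43.3
  1210 μs = 1210e-3 ms = 1.21
  7.95 ms → 7.95
  1.85 ms → 1.85
Sum: 3.98 + 43.3 + 1.21 + 7.95 + 1.85 = 58.29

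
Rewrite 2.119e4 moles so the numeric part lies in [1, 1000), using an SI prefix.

21.19 kilomoles

= 21.19e3 moles; 1e3 is kilo.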